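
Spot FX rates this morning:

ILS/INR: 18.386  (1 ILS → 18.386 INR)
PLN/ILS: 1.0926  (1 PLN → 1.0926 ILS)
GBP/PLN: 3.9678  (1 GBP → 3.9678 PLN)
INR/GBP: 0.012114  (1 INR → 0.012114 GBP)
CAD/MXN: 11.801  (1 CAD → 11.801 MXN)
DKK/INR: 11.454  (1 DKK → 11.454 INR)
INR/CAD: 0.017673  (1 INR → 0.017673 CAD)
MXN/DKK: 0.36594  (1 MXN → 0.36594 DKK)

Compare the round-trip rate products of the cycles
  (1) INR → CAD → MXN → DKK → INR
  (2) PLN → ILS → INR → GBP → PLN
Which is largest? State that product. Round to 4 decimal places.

(1) 0.017673 × 11.801 × 0.36594 × 11.454 = 0.87417
(2) 1.0926 × 18.386 × 0.012114 × 3.9678 = 0.96557
Highest is cycle (2) at 0.9656 (≤1, no arbitrage).

0.9656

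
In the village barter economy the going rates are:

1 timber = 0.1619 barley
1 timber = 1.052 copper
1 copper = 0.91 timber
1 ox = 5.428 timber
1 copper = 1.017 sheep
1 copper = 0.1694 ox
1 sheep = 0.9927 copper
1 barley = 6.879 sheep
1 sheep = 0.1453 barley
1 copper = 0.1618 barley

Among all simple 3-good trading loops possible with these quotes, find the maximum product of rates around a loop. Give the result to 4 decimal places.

copper→barley→sheep→copper: 0.1618 × 6.879 × 0.9927 = 1.10490
copper→ox→timber→copper: 0.1694 × 5.428 × 1.052 = 0.96732
Maximum is copper→barley→sheep→copper at 1.1049; arbitrage exists.

1.1049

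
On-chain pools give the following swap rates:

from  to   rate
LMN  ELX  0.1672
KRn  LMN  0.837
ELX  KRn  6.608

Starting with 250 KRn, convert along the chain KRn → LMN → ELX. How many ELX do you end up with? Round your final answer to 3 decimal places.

250 KRn × 0.837 = 209.25 LMN
209.25 LMN × 0.1672 = 34.9866 ELX

34.987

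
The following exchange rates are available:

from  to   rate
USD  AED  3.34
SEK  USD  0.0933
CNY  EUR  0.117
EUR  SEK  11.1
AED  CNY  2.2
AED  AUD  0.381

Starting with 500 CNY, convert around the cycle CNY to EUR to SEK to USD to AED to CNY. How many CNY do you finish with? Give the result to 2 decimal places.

445.17

500 CNY × 0.117 = 58.5 EUR
58.5 EUR × 11.1 = 649.35 SEK
649.35 SEK × 0.0933 = 60.584355 USD
60.584355 USD × 3.34 = 202.3517457 AED
202.3517457 AED × 2.2 = 445.17384054 CNY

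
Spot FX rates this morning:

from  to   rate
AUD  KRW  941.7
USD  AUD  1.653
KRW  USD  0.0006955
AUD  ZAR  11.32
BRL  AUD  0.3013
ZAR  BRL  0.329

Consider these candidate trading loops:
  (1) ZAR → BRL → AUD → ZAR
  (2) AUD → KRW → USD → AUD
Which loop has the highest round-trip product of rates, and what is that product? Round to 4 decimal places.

(1) 0.329 × 0.3013 × 11.32 = 1.12213
(2) 941.7 × 0.0006955 × 1.653 = 1.08264
Highest is cycle (1) at 1.1221 (>1, arbitrage).

1.1221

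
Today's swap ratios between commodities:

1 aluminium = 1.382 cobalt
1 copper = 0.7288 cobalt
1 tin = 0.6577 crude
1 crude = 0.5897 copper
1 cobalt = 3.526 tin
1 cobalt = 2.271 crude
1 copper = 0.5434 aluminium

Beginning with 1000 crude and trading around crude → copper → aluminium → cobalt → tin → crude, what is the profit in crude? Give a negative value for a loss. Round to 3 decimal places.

26.996

1000 crude × 0.5897 = 589.7 copper
589.7 copper × 0.5434 = 320.44298 aluminium
320.44298 aluminium × 1.382 = 442.85219836 cobalt
442.85219836 cobalt × 3.526 = 1561.49685141736 tin
1561.49685141736 tin × 0.6577 = 1026.996479177197672 crude
Net change: 1026.996479177197672 − 1000 = 26.996479177197672 crude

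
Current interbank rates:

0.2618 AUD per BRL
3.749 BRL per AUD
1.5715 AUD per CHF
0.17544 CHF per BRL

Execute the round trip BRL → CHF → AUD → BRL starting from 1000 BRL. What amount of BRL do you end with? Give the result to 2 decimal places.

1000 BRL × 0.17544 = 175.44 CHF
175.44 CHF × 1.5715 = 275.70396 AUD
275.70396 AUD × 3.749 = 1033.61414604 BRL

1033.61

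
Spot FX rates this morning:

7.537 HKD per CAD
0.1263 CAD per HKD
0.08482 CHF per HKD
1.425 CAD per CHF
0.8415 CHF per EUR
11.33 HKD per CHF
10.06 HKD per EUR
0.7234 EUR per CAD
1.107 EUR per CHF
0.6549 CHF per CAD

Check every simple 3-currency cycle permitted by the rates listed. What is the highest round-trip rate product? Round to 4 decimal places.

HKD→CHF→EUR→HKD: 0.08482 × 1.107 × 10.06 = 0.94459
CAD→CHF→HKD→CAD: 0.6549 × 11.33 × 0.1263 = 0.93715
CAD→EUR→HKD→CAD: 0.7234 × 10.06 × 0.1263 = 0.91914
CAD→HKD→CHF→CAD: 7.537 × 0.08482 × 1.425 = 0.91099
CAD→EUR→CHF→CAD: 0.7234 × 0.8415 × 1.425 = 0.86746
Maximum is HKD→CHF→EUR→HKD at 0.9446; no arbitrage — every cycle loses value.

0.9446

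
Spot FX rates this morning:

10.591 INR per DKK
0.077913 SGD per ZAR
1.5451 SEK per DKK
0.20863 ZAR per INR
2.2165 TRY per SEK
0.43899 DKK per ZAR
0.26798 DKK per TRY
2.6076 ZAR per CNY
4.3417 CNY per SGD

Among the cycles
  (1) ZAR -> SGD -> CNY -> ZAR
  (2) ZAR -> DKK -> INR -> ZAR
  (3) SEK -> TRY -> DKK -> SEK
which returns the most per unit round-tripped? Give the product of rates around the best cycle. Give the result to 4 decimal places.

(1) 0.077913 × 4.3417 × 2.6076 = 0.88209
(2) 0.43899 × 10.591 × 0.20863 = 0.96999
(3) 2.2165 × 0.26798 × 1.5451 = 0.91775
Highest is cycle (2) at 0.9700 (≤1, no arbitrage).

0.9700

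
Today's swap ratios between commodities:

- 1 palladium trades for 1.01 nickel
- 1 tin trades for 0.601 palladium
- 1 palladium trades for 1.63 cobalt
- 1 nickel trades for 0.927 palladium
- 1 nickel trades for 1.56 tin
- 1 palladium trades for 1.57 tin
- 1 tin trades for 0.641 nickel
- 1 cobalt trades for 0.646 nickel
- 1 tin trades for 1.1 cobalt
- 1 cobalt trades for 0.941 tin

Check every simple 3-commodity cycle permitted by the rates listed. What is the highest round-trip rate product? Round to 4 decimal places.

1.1085

cobalt→nickel→tin→cobalt: 0.646 × 1.56 × 1.1 = 1.10854
cobalt→nickel→palladium→cobalt: 0.646 × 0.927 × 1.63 = 0.97611
tin→palladium→nickel→tin: 0.601 × 1.01 × 1.56 = 0.94694
tin→nickel→palladium→tin: 0.641 × 0.927 × 1.57 = 0.93290
cobalt→tin→palladium→cobalt: 0.941 × 0.601 × 1.63 = 0.92183
Maximum is cobalt→nickel→tin→cobalt at 1.1085; arbitrage exists.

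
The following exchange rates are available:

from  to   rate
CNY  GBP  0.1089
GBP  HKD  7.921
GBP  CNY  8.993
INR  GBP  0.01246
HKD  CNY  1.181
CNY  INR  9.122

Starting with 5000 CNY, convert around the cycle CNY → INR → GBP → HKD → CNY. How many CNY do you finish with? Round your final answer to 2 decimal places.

5000 CNY × 9.122 = 45610 INR
45610 INR × 0.01246 = 568.3006 GBP
568.3006 GBP × 7.921 = 4501.5090526 HKD
4501.5090526 HKD × 1.181 = 5316.2821911206 CNY

5316.28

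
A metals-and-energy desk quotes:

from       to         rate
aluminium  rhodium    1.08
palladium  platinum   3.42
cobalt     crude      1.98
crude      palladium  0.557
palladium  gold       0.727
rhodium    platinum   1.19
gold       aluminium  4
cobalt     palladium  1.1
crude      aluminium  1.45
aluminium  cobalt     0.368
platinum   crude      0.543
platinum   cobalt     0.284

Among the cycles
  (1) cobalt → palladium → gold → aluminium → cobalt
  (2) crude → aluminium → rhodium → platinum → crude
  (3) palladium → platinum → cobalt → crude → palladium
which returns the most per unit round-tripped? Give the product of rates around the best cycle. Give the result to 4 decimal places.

(1) 1.1 × 0.727 × 4 × 0.368 = 1.17716
(2) 1.45 × 1.08 × 1.19 × 0.543 = 1.01190
(3) 3.42 × 0.284 × 1.98 × 0.557 = 1.07119
Highest is cycle (1) at 1.1772 (>1, arbitrage).

1.1772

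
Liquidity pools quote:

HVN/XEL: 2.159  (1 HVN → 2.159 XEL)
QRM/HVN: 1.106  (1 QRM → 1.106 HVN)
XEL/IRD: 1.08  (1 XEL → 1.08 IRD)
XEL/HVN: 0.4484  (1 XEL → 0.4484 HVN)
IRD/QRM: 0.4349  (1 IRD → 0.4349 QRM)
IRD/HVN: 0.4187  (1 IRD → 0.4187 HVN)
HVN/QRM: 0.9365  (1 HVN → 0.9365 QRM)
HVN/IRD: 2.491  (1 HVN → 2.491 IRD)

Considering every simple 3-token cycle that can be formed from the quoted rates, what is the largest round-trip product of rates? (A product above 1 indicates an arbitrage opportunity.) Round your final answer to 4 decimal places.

1.1982

QRM→HVN→IRD→QRM: 1.106 × 2.491 × 0.4349 = 1.19817
XEL→IRD→HVN→XEL: 1.08 × 0.4187 × 2.159 = 0.97629
Maximum is QRM→HVN→IRD→QRM at 1.1982; arbitrage exists.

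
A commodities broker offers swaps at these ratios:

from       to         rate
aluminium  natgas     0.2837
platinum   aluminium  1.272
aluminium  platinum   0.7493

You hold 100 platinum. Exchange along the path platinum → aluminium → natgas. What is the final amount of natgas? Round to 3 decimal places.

100 platinum × 1.272 = 127.2 aluminium
127.2 aluminium × 0.2837 = 36.08664 natgas

36.087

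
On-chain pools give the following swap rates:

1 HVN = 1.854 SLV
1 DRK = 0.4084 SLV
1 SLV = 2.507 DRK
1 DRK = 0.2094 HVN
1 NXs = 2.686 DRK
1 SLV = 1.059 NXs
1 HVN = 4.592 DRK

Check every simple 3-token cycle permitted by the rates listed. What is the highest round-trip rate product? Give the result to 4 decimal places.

1.1617

NXs→DRK→SLV→NXs: 2.686 × 0.4084 × 1.059 = 1.16168
HVN→SLV→DRK→HVN: 1.854 × 2.507 × 0.2094 = 0.97329
Maximum is NXs→DRK→SLV→NXs at 1.1617; arbitrage exists.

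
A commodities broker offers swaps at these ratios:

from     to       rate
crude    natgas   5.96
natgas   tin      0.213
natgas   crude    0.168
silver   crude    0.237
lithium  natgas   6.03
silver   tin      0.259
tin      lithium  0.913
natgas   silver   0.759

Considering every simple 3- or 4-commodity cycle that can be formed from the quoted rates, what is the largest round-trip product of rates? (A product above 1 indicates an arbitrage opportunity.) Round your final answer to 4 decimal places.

1.1726

natgas→tin→lithium→natgas: 0.213 × 0.913 × 6.03 = 1.17265
natgas→silver→tin→lithium→natgas: 0.759 × 0.259 × 0.913 × 6.03 = 1.08226
natgas→silver→crude→natgas: 0.759 × 0.237 × 5.96 = 1.07210
Maximum is natgas→tin→lithium→natgas at 1.1726; arbitrage exists.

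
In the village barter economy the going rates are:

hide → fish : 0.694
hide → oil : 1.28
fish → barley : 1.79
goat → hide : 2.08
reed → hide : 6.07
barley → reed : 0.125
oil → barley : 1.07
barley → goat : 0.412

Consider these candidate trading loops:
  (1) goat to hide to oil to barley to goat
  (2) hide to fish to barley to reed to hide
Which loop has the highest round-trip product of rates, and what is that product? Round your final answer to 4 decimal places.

(1) 2.08 × 1.28 × 1.07 × 0.412 = 1.17369
(2) 0.694 × 1.79 × 0.125 × 6.07 = 0.94256
Highest is cycle (1) at 1.1737 (>1, arbitrage).

1.1737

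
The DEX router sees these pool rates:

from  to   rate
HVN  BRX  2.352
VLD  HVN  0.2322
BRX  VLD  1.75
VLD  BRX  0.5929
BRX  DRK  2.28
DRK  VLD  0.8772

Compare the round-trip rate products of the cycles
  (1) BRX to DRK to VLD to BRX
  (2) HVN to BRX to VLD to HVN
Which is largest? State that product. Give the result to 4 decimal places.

1.1858

(1) 2.28 × 0.8772 × 0.5929 = 1.18581
(2) 2.352 × 1.75 × 0.2322 = 0.95574
Highest is cycle (1) at 1.1858 (>1, arbitrage).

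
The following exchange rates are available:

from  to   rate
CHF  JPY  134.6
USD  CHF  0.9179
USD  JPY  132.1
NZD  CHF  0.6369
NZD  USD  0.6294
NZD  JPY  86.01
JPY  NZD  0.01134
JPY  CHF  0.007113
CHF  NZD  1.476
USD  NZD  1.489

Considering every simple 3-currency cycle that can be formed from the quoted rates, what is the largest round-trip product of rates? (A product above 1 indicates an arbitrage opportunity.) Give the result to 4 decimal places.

CHF→JPY→NZD→CHF: 134.6 × 0.01134 × 0.6369 = 0.97214
USD→JPY→NZD→USD: 132.1 × 0.01134 × 0.6294 = 0.94285
CHF→NZD→JPY→CHF: 1.476 × 86.01 × 0.007113 = 0.90300
CHF→NZD→USD→CHF: 1.476 × 0.6294 × 0.9179 = 0.85272
Maximum is CHF→JPY→NZD→CHF at 0.9721; no arbitrage — every cycle loses value.

0.9721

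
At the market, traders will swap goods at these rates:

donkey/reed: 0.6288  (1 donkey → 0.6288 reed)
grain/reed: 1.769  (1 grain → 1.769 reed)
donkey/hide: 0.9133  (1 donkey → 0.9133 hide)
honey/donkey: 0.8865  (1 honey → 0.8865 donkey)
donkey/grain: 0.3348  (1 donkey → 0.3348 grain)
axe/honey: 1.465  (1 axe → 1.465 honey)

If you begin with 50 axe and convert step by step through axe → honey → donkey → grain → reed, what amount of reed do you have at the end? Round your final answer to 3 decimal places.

38.459

50 axe × 1.465 = 73.25 honey
73.25 honey × 0.8865 = 64.936125 donkey
64.936125 donkey × 0.3348 = 21.74061465 grain
21.74061465 grain × 1.769 = 38.45914731585 reed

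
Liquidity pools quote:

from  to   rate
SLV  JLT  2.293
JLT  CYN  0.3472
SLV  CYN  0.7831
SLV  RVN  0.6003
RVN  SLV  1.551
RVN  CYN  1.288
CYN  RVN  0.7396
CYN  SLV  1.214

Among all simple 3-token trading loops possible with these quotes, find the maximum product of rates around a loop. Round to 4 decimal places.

SLV→JLT→CYN→SLV: 2.293 × 0.3472 × 1.214 = 0.96650
SLV→RVN→CYN→SLV: 0.6003 × 1.288 × 1.214 = 0.93865
SLV→CYN→RVN→SLV: 0.7831 × 0.7396 × 1.551 = 0.89831
Maximum is SLV→JLT→CYN→SLV at 0.9665; no arbitrage — every cycle loses value.

0.9665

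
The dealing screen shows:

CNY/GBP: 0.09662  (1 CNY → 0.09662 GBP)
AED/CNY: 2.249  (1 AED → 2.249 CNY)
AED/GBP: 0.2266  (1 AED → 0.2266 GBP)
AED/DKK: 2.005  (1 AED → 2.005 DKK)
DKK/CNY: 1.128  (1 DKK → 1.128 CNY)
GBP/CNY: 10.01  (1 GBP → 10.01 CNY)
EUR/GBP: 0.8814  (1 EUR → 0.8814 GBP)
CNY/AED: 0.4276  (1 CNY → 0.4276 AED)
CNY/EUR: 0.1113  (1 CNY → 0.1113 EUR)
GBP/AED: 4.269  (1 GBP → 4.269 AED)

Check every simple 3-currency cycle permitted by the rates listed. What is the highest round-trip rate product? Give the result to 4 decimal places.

CNY→EUR→GBP→CNY: 0.1113 × 0.8814 × 10.01 = 0.98198
CNY→AED→GBP→CNY: 0.4276 × 0.2266 × 10.01 = 0.96991
CNY→AED→DKK→CNY: 0.4276 × 2.005 × 1.128 = 0.96708
CNY→GBP→AED→CNY: 0.09662 × 4.269 × 2.249 = 0.92765
Maximum is CNY→EUR→GBP→CNY at 0.9820; no arbitrage — every cycle loses value.

0.9820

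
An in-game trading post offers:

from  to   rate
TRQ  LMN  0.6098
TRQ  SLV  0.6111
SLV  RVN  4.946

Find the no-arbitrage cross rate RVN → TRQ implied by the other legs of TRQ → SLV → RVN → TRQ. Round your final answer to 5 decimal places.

Known legs of the cycle: 0.6111 × 4.946 = 3.0225006
For no arbitrage the full-cycle product must be 1, so the missing rate is 1 / 3.0225006 ≈ 0.3308519.

0.33085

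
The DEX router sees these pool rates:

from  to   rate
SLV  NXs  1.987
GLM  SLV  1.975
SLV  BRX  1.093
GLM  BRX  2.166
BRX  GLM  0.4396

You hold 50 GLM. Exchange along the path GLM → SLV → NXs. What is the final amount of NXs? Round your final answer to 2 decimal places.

50 GLM × 1.975 = 98.75 SLV
98.75 SLV × 1.987 = 196.21625 NXs

196.22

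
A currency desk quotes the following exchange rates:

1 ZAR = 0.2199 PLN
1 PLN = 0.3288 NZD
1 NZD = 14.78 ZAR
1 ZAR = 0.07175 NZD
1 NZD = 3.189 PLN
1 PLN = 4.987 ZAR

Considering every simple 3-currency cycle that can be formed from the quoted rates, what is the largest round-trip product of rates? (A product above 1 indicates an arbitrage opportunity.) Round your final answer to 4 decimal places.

NZD→PLN→ZAR→NZD: 3.189 × 4.987 × 0.07175 = 1.14108
NZD→ZAR→PLN→NZD: 14.78 × 0.2199 × 0.3288 = 1.06864
Maximum is NZD→PLN→ZAR→NZD at 1.1411; arbitrage exists.

1.1411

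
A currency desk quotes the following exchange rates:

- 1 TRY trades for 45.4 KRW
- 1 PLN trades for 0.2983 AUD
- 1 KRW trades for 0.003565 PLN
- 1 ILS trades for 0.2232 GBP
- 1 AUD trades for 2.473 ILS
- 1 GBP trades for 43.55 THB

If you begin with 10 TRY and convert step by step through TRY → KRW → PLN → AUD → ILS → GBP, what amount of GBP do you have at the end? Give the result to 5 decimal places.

10 TRY × 45.4 = 454 KRW
454 KRW × 0.003565 = 1.61851 PLN
1.61851 PLN × 0.2983 = 0.482801533 AUD
0.482801533 AUD × 2.473 = 1.193968191109 ILS
1.193968191109 ILS × 0.2232 = 0.2664937002555288 GBP

0.26649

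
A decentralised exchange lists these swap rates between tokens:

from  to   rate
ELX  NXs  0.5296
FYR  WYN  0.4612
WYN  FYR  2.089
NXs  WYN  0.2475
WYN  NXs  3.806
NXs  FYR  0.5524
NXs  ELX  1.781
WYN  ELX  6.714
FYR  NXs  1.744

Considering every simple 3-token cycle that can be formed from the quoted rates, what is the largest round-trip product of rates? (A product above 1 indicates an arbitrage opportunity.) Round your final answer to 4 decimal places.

0.9696

WYN→NXs→FYR→WYN: 3.806 × 0.5524 × 0.4612 = 0.96964
WYN→FYR→NXs→WYN: 2.089 × 1.744 × 0.2475 = 0.90170
WYN→ELX→NXs→WYN: 6.714 × 0.5296 × 0.2475 = 0.88004
Maximum is WYN→NXs→FYR→WYN at 0.9696; no arbitrage — every cycle loses value.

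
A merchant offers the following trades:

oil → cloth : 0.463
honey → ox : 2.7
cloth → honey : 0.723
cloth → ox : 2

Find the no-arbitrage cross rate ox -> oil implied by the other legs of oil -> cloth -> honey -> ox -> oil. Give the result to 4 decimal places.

1.1064

Known legs of the cycle: 0.463 × 0.723 × 2.7 = 0.9038223
For no arbitrage the full-cycle product must be 1, so the missing rate is 1 / 0.9038223 ≈ 1.106412.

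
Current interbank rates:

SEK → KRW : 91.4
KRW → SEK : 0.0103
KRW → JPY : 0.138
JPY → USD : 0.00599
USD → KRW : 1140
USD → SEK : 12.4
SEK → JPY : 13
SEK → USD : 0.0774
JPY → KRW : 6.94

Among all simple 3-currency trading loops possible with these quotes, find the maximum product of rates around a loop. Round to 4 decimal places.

0.9656

SEK→JPY→USD→SEK: 13 × 0.00599 × 12.4 = 0.96559
KRW→JPY→USD→KRW: 0.138 × 0.00599 × 1140 = 0.94235
SEK→JPY→KRW→SEK: 13 × 6.94 × 0.0103 = 0.92927
SEK→USD→KRW→SEK: 0.0774 × 1140 × 0.0103 = 0.90883
Maximum is SEK→JPY→USD→SEK at 0.9656; no arbitrage — every cycle loses value.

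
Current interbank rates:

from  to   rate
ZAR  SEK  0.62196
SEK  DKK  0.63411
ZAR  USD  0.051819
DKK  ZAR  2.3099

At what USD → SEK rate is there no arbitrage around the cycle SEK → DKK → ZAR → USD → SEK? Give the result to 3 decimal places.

13.175

Known legs of the cycle: 0.63411 × 2.3099 × 0.051819 = 0.075900879573291
For no arbitrage the full-cycle product must be 1, so the missing rate is 1 / 0.075900879573291 ≈ 13.17508.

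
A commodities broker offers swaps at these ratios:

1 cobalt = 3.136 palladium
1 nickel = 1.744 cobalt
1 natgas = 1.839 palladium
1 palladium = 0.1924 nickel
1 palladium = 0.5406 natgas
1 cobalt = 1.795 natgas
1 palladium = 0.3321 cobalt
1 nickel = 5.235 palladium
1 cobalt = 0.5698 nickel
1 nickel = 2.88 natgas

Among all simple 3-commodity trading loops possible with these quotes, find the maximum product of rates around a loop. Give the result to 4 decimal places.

palladium→cobalt→natgas→palladium: 0.3321 × 1.795 × 1.839 = 1.09626
palladium→nickel→cobalt→palladium: 0.1924 × 1.744 × 3.136 = 1.05227
palladium→nickel→natgas→palladium: 0.1924 × 2.88 × 1.839 = 1.01901
palladium→cobalt→nickel→palladium: 0.3321 × 0.5698 × 5.235 = 0.99062
Maximum is palladium→cobalt→natgas→palladium at 1.0963; arbitrage exists.

1.0963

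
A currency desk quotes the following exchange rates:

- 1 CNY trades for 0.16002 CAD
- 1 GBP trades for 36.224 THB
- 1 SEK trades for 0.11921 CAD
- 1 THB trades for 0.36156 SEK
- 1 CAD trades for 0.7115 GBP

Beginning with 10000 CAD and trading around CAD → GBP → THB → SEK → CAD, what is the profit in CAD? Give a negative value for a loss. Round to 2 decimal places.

1108.73

10000 CAD × 0.7115 = 7115 GBP
7115 GBP × 36.224 = 257733.76 THB
257733.76 THB × 0.36156 = 93186.2182656 SEK
93186.2182656 SEK × 0.11921 = 11108.729079442176 CAD
Net change: 11108.729079442176 − 10000 = 1108.729079442176 CAD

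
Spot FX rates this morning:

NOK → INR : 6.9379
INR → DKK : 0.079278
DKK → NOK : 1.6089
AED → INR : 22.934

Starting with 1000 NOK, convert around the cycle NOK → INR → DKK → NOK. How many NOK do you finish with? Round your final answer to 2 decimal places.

884.93

1000 NOK × 6.9379 = 6937.9 INR
6937.9 INR × 0.079278 = 550.0228362 DKK
550.0228362 DKK × 1.6089 = 884.93174116218 NOK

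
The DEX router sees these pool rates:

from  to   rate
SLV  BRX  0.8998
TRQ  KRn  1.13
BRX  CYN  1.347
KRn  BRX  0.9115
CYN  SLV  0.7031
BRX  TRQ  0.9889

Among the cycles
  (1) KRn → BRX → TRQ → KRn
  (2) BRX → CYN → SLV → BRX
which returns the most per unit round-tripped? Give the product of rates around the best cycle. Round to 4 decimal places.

(1) 0.9115 × 0.9889 × 1.13 = 1.01856
(2) 1.347 × 0.7031 × 0.8998 = 0.85218
Highest is cycle (1) at 1.0186 (>1, arbitrage).

1.0186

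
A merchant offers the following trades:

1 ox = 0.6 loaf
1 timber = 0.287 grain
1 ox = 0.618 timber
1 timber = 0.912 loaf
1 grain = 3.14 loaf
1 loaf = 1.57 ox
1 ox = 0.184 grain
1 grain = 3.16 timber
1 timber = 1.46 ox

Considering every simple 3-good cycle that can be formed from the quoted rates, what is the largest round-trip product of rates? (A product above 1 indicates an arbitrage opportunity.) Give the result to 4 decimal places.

0.9071

ox→grain→loaf→ox: 0.184 × 3.14 × 1.57 = 0.90708
ox→timber→loaf→ox: 0.618 × 0.912 × 1.57 = 0.88488
ox→grain→timber→ox: 0.184 × 3.16 × 1.46 = 0.84890
Maximum is ox→grain→loaf→ox at 0.9071; no arbitrage — every cycle loses value.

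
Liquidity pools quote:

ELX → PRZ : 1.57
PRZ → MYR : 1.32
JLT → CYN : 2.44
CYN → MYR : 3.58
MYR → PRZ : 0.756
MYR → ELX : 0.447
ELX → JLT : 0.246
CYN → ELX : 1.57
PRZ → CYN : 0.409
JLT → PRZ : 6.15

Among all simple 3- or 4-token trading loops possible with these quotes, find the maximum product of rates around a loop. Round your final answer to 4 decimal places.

1.1070

CYN→MYR→PRZ→CYN: 3.58 × 0.756 × 0.409 = 1.10695
CYN→MYR→ELX→PRZ→CYN: 3.58 × 0.447 × 1.57 × 0.409 = 1.02757
CYN→ELX→PRZ→CYN: 1.57 × 1.57 × 0.409 = 1.00814
CYN→ELX→JLT→PRZ→CYN: 1.57 × 0.246 × 6.15 × 0.409 = 0.97148
CYN→MYR→ELX→JLT→CYN: 3.58 × 0.447 × 0.246 × 2.44 = 0.96054
CYN→ELX→JLT→CYN: 1.57 × 0.246 × 2.44 = 0.94238
ELX→PRZ→MYR→ELX: 1.57 × 1.32 × 0.447 = 0.92636
ELX→JLT→PRZ→MYR→ELX: 0.246 × 6.15 × 1.32 × 0.447 = 0.89267
Maximum is CYN→MYR→PRZ→CYN at 1.1070; arbitrage exists.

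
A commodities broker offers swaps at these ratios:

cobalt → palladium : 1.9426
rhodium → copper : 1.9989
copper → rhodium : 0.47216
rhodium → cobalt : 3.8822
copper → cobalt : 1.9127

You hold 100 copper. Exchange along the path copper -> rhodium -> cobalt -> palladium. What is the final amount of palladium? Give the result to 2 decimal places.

100 copper × 0.47216 = 47.216 rhodium
47.216 rhodium × 3.8822 = 183.3019552 cobalt
183.3019552 cobalt × 1.9426 = 356.08237817152 palladium

356.08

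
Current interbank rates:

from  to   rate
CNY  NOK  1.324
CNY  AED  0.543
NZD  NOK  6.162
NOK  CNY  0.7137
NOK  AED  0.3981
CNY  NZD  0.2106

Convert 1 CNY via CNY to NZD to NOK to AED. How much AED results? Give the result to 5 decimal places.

0.51662

1 CNY × 0.2106 = 0.2106 NZD
0.2106 NZD × 6.162 = 1.2977172 NOK
1.2977172 NOK × 0.3981 = 0.51662121732 AED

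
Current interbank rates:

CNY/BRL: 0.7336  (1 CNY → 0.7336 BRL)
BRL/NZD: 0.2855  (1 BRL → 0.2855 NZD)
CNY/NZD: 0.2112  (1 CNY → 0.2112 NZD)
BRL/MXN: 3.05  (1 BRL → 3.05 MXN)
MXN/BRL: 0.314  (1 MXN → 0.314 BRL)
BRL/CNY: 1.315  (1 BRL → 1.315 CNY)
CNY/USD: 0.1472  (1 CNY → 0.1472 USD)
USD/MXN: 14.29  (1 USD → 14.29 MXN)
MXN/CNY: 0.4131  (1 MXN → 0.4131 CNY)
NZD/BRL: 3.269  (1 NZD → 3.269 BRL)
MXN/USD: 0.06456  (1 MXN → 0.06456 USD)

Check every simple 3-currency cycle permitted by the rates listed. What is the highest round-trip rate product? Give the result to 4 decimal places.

CNY→BRL→MXN→CNY: 0.7336 × 3.05 × 0.4131 = 0.92430
CNY→NZD→BRL→CNY: 0.2112 × 3.269 × 1.315 = 0.90789
CNY→USD→MXN→CNY: 0.1472 × 14.29 × 0.4131 = 0.86895
Maximum is CNY→BRL→MXN→CNY at 0.9243; no arbitrage — every cycle loses value.

0.9243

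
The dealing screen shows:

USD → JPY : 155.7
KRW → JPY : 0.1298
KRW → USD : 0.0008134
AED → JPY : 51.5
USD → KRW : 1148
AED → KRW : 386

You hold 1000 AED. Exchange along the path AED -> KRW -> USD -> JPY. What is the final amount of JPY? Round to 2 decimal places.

48885.50

1000 AED × 386 = 386000 KRW
386000 KRW × 0.0008134 = 313.9724 USD
313.9724 USD × 155.7 = 48885.50268 JPY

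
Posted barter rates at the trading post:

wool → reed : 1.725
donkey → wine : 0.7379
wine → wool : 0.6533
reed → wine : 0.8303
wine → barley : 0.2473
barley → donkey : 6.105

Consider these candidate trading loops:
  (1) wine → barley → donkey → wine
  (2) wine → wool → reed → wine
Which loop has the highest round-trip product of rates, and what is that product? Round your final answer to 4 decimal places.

1.1141

(1) 0.2473 × 6.105 × 0.7379 = 1.11406
(2) 0.6533 × 1.725 × 0.8303 = 0.93570
Highest is cycle (1) at 1.1141 (>1, arbitrage).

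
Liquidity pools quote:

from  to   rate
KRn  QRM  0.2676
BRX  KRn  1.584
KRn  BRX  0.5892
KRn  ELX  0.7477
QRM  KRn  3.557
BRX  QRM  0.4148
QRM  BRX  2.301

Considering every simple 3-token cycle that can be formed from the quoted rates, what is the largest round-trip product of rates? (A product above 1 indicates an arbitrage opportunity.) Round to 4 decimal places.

BRX→KRn→QRM→BRX: 1.584 × 0.2676 × 2.301 = 0.97534
BRX→QRM→KRn→BRX: 0.4148 × 3.557 × 0.5892 = 0.86933
Maximum is BRX→KRn→QRM→BRX at 0.9753; no arbitrage — every cycle loses value.

0.9753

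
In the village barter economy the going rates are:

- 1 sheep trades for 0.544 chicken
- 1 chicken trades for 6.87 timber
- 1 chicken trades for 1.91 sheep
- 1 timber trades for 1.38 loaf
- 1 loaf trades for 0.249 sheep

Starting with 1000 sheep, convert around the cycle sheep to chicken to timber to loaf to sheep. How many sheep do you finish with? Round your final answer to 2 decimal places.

1284.20

1000 sheep × 0.544 = 544 chicken
544 chicken × 6.87 = 3737.28 timber
3737.28 timber × 1.38 = 5157.4464 loaf
5157.4464 loaf × 0.249 = 1284.2041536 sheep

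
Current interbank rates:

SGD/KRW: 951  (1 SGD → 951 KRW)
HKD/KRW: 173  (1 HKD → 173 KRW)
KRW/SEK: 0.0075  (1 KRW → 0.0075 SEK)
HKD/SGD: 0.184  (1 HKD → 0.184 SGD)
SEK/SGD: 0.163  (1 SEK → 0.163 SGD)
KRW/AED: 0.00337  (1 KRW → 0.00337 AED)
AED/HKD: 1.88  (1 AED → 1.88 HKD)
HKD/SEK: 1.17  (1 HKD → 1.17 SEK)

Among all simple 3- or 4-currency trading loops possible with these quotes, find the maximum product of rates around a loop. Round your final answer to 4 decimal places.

1.1626

SGD→KRW→SEK→SGD: 951 × 0.0075 × 0.163 = 1.16260
AED→HKD→SGD→KRW→AED: 1.88 × 0.184 × 951 × 0.00337 = 1.10863
AED→HKD→KRW→AED: 1.88 × 173 × 0.00337 = 1.09606
Maximum is SGD→KRW→SEK→SGD at 1.1626; arbitrage exists.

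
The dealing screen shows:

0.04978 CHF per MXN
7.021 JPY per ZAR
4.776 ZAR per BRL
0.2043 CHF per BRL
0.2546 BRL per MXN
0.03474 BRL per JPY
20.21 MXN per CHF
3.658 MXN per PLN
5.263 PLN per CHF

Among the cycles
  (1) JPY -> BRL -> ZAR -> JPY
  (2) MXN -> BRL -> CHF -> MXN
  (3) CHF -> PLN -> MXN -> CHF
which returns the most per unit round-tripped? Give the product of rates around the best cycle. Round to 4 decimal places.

(1) 0.03474 × 4.776 × 7.021 = 1.16491
(2) 0.2546 × 0.2043 × 20.21 = 1.05122
(3) 5.263 × 3.658 × 0.04978 = 0.95837
Highest is cycle (1) at 1.1649 (>1, arbitrage).

1.1649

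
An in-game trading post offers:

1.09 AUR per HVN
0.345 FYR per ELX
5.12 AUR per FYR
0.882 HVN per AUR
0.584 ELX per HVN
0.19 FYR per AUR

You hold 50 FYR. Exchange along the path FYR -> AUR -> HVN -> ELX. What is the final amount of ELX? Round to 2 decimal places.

50 FYR × 5.12 = 256 AUR
256 AUR × 0.882 = 225.792 HVN
225.792 HVN × 0.584 = 131.862528 ELX

131.86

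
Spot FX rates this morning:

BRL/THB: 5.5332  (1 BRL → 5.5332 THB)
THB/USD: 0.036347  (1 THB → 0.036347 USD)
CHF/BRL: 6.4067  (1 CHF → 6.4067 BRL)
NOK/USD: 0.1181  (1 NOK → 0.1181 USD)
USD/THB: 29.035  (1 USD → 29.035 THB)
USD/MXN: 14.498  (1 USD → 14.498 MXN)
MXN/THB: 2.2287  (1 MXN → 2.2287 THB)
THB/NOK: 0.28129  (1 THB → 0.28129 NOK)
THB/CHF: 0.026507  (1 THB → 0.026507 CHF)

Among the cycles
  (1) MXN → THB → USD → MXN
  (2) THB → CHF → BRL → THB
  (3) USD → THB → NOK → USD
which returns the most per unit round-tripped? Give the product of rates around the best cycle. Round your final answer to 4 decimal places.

1.1744

(1) 2.2287 × 0.036347 × 14.498 = 1.17443
(2) 0.026507 × 6.4067 × 5.5332 = 0.93966
(3) 29.035 × 0.28129 × 0.1181 = 0.96455
Highest is cycle (1) at 1.1744 (>1, arbitrage).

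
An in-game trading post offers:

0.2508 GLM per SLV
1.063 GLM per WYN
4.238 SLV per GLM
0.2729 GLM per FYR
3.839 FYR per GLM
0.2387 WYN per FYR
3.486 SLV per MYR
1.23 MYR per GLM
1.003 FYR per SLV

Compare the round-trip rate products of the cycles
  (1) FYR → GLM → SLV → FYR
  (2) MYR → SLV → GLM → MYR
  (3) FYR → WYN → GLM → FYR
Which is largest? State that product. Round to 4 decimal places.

(1) 0.2729 × 4.238 × 1.003 = 1.16002
(2) 3.486 × 0.2508 × 1.23 = 1.07538
(3) 0.2387 × 1.063 × 3.839 = 0.97410
Highest is cycle (1) at 1.1600 (>1, arbitrage).

1.1600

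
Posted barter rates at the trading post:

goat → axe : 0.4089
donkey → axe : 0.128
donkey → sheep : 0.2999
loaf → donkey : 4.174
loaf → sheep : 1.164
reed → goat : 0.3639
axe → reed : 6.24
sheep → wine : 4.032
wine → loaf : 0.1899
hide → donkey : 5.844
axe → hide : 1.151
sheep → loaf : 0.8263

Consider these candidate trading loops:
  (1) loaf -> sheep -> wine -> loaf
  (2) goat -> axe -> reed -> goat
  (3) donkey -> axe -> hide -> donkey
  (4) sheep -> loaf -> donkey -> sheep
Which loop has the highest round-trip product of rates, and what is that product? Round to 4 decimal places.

1.0343

(1) 1.164 × 4.032 × 0.1899 = 0.89125
(2) 0.4089 × 6.24 × 0.3639 = 0.92850
(3) 0.128 × 1.151 × 5.844 = 0.86098
(4) 0.8263 × 4.174 × 0.2999 = 1.03435
Highest is cycle (4) at 1.0343 (>1, arbitrage).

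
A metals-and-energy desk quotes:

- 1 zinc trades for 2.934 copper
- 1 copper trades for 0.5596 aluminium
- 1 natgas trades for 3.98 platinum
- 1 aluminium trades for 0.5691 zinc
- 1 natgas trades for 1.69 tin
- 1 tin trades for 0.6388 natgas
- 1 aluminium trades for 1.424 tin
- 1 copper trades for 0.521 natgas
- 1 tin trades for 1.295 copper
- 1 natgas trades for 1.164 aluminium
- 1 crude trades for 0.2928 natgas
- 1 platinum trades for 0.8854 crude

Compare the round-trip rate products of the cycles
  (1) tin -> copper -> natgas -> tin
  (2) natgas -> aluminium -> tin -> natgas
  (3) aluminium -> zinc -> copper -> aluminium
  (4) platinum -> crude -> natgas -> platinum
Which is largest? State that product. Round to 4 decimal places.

1.1402

(1) 1.295 × 0.521 × 1.69 = 1.14023
(2) 1.164 × 1.424 × 0.6388 = 1.05883
(3) 0.5691 × 2.934 × 0.5596 = 0.93439
(4) 0.8854 × 0.2928 × 3.98 = 1.03180
Highest is cycle (1) at 1.1402 (>1, arbitrage).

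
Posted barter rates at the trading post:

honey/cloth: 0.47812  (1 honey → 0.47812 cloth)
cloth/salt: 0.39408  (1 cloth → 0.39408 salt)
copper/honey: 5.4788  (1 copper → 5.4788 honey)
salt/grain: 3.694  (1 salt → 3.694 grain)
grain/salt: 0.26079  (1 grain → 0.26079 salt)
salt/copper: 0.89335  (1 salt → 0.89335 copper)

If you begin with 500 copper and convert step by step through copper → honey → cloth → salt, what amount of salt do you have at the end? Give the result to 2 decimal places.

500 copper × 5.4788 = 2739.4 honey
2739.4 honey × 0.47812 = 1309.761928 cloth
1309.761928 cloth × 0.39408 = 516.15098058624 salt

516.15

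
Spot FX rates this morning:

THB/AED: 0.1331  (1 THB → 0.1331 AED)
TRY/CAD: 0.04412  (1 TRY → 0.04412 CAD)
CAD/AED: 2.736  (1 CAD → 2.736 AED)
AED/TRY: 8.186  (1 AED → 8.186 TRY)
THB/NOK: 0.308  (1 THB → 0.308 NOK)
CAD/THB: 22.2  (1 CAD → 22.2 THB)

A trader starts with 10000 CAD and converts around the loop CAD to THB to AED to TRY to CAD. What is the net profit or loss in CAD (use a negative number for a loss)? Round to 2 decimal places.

671.81

10000 CAD × 22.2 = 222000 THB
222000 THB × 0.1331 = 29548.2 AED
29548.2 AED × 8.186 = 241881.5652 TRY
241881.5652 TRY × 0.04412 = 10671.814656624 CAD
Net change: 10671.814656624 − 10000 = 671.814656624 CAD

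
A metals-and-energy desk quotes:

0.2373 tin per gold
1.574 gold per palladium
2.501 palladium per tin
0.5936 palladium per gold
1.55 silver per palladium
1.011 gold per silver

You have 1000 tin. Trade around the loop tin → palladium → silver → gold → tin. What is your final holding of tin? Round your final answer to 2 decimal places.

930.02

1000 tin × 2.501 = 2501 palladium
2501 palladium × 1.55 = 3876.55 silver
3876.55 silver × 1.011 = 3919.19205 gold
3919.19205 gold × 0.2373 = 930.024273465 tin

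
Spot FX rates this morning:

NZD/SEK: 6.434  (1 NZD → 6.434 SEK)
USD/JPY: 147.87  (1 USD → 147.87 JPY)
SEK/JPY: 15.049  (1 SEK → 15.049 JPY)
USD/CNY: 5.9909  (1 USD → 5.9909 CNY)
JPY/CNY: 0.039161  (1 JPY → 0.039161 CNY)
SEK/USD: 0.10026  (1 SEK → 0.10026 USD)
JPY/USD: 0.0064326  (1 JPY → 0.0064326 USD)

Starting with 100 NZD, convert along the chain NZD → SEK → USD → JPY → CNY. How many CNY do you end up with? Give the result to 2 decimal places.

373.54

100 NZD × 6.434 = 643.4 SEK
643.4 SEK × 0.10026 = 64.507284 USD
64.507284 USD × 147.87 = 9538.69208508 JPY
9538.69208508 JPY × 0.039161 = 373.54472074381788 CNY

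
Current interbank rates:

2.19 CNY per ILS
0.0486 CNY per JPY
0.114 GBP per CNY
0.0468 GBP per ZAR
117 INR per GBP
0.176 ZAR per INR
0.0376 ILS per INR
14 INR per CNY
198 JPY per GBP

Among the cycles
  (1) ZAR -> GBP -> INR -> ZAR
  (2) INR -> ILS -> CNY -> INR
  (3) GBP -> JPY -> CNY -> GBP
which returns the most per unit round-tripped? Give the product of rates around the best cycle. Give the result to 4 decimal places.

(1) 0.0468 × 117 × 0.176 = 0.96371
(2) 0.0376 × 2.19 × 14 = 1.15282
(3) 198 × 0.0486 × 0.114 = 1.09700
Highest is cycle (2) at 1.1528 (>1, arbitrage).

1.1528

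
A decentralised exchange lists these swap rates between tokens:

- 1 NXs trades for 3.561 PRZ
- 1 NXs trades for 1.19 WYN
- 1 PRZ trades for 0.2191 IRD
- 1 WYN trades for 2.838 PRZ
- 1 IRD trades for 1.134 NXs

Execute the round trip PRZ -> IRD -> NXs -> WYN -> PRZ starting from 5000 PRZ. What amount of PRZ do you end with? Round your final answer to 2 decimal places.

4195.51

5000 PRZ × 0.2191 = 1095.5 IRD
1095.5 IRD × 1.134 = 1242.297 NXs
1242.297 NXs × 1.19 = 1478.33343 WYN
1478.33343 WYN × 2.838 = 4195.51027434 PRZ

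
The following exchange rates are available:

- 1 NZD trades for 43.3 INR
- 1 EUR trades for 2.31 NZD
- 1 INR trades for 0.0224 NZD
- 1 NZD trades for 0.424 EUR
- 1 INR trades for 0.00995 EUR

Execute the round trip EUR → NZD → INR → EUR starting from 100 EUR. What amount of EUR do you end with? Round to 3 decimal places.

100 EUR × 2.31 = 231 NZD
231 NZD × 43.3 = 10002.3 INR
10002.3 INR × 0.00995 = 99.522885 EUR

99.523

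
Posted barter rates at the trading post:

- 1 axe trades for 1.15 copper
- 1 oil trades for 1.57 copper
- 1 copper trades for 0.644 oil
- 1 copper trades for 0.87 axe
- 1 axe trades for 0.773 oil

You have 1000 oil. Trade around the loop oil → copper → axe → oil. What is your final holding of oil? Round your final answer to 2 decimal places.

1055.84

1000 oil × 1.57 = 1570 copper
1570 copper × 0.87 = 1365.9 axe
1365.9 axe × 0.773 = 1055.8407 oil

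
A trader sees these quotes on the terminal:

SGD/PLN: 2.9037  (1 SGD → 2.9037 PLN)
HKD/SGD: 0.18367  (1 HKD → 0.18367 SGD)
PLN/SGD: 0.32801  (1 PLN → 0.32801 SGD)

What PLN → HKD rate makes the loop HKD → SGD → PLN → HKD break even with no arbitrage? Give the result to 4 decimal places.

Known legs of the cycle: 0.18367 × 2.9037 = 0.533322579
For no arbitrage the full-cycle product must be 1, so the missing rate is 1 / 0.533322579 ≈ 1.875038.

1.8750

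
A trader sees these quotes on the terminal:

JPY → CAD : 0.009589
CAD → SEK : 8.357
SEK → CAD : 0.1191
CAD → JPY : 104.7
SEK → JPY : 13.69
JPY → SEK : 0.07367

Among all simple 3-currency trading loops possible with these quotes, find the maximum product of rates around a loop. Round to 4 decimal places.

JPY→CAD→SEK→JPY: 0.009589 × 8.357 × 13.69 = 1.09705
JPY→SEK→CAD→JPY: 0.07367 × 0.1191 × 104.7 = 0.91865
Maximum is JPY→CAD→SEK→JPY at 1.0971; arbitrage exists.

1.0971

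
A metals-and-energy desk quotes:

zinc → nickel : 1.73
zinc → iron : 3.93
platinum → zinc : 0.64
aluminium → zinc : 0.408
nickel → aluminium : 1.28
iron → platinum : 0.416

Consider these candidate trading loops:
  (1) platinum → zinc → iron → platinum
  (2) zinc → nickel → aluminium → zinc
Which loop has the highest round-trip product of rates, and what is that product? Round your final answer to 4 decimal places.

1.0463

(1) 0.64 × 3.93 × 0.416 = 1.04632
(2) 1.73 × 1.28 × 0.408 = 0.90348
Highest is cycle (1) at 1.0463 (>1, arbitrage).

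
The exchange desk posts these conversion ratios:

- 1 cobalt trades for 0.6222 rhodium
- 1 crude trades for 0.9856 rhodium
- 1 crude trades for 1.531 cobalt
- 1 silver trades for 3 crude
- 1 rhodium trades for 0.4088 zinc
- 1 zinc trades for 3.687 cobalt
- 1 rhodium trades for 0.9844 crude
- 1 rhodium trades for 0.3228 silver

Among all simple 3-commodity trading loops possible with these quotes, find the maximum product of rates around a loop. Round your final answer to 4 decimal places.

0.9545

crude→rhodium→silver→crude: 0.9856 × 0.3228 × 3 = 0.95446
cobalt→rhodium→zinc→cobalt: 0.6222 × 0.4088 × 3.687 = 0.93781
cobalt→rhodium→crude→cobalt: 0.6222 × 0.9844 × 1.531 = 0.93773
Maximum is crude→rhodium→silver→crude at 0.9545; no arbitrage — every cycle loses value.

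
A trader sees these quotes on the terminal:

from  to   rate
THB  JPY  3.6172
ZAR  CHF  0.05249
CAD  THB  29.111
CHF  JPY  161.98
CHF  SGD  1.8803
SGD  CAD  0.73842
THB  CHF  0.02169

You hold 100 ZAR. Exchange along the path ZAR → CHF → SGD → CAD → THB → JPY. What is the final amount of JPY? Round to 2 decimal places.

767.43

100 ZAR × 0.05249 = 5.249 CHF
5.249 CHF × 1.8803 = 9.8696947 SGD
9.8696947 SGD × 0.73842 = 7.287979960374 CAD
7.287979960374 CAD × 29.111 = 212.160384626447514 THB
212.160384626447514 THB × 3.6172 = 767.4265432707859476408 JPY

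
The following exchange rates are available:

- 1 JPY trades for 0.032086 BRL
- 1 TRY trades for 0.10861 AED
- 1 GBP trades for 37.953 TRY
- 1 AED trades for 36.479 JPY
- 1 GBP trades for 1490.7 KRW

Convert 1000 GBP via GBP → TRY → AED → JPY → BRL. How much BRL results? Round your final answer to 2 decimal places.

1000 GBP × 37.953 = 37953 TRY
37953 TRY × 0.10861 = 4122.07533 AED
4122.07533 AED × 36.479 = 150369.18596307 JPY
150369.18596307 JPY × 0.032086 = 4824.74570081106402 BRL

4824.75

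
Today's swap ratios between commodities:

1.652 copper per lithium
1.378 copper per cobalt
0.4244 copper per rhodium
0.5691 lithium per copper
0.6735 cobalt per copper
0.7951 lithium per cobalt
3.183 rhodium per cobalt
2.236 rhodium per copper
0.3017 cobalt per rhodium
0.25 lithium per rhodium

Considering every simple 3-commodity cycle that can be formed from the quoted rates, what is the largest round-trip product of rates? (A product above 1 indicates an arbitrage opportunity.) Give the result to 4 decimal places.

0.9296

copper→rhodium→cobalt→copper: 2.236 × 0.3017 × 1.378 = 0.92960
copper→rhodium→lithium→copper: 2.236 × 0.25 × 1.652 = 0.92347
copper→cobalt→rhodium→copper: 0.6735 × 3.183 × 0.4244 = 0.90981
copper→cobalt→lithium→copper: 0.6735 × 0.7951 × 1.652 = 0.88465
Maximum is copper→rhodium→cobalt→copper at 0.9296; no arbitrage — every cycle loses value.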